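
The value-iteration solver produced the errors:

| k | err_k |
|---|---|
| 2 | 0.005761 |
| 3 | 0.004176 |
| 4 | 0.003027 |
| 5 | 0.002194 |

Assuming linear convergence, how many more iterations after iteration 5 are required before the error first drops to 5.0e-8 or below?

Rate ρ ≈ err_5/err_4 = 0.002194/0.003027 = 0.7248.
After j more steps, err_{5+j} ≈ 0.002194·ρ^j; need ρ^j ≤ 5.0e-8/0.002194 = 2.27894e-05.
j ≥ ln(2.27894e-05)/ln(0.7248) = -10.6892/-0.32186 = 33.211.
So 34 more iterations are needed.

34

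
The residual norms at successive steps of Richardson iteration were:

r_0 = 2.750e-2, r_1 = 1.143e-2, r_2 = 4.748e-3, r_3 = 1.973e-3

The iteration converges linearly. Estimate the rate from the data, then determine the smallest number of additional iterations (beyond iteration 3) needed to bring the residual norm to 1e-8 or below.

Rate ρ ≈ r_3/r_2 = 1.973e-3/4.748e-3 = 0.4155.
After j more steps, r_{3+j} ≈ 1.973e-3·ρ^j; need ρ^j ≤ 1e-8/1.973e-3 = 5.06842e-06.
j ≥ ln(5.06842e-06)/ln(0.4155) = -12.1925/-0.87827 = 13.882.
So 14 more iterations are needed.

14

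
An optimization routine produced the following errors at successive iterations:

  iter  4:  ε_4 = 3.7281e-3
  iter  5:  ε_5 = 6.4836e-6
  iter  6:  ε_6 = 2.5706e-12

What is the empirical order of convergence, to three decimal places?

p ≈ ln(ε_6/ε_5) / ln(ε_5/ε_4)
  = ln(2.5706e-12/6.4836e-6) / ln(6.4836e-6/3.7281e-3)
  = ln(3.96477e-07) / ln(0.00173912)
  = -14.740648 / -6.354376 ≈ 2.319763

2.320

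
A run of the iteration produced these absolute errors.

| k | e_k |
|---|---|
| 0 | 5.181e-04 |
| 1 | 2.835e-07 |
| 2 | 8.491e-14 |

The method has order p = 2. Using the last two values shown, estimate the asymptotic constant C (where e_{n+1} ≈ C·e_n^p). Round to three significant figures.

C ≈ e_2 / e_1^2
  = 8.491e-14 / (2.835e-07)^2
  = 8.491e-14 / 8.03723e-14 ≈ 1.0565

1.06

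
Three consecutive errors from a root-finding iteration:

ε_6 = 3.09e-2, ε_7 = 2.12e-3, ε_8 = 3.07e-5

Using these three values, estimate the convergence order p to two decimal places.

1.58

p ≈ ln(ε_8/ε_7) / ln(ε_7/ε_6)
  = ln(3.07e-5/2.12e-3) / ln(2.12e-3/3.09e-2)
  = ln(0.0144811) / ln(0.0686084)
  = -4.23491 / -2.67934 ≈ 1.58058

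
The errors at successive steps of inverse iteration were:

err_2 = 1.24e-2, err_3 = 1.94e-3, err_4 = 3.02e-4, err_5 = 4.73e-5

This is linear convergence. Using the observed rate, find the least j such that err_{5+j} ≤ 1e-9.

6

Rate ρ ≈ err_5/err_4 = 4.73e-5/3.02e-4 = 0.1566.
After j more steps, err_{5+j} ≈ 4.73e-5·ρ^j; need ρ^j ≤ 1e-9/4.73e-5 = 2.11416e-05.
j ≥ ln(2.11416e-05)/ln(0.1566) = -10.7643/-1.85406 = 5.806.
So 6 more iterations are needed.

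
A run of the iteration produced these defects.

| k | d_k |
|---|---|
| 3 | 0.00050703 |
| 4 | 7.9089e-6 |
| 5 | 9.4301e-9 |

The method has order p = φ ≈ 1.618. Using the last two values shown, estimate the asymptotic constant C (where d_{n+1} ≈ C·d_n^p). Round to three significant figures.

1.70

C ≈ d_5 / d_4^1.618
  = 9.4301e-9 / (7.9089e-6)^1.618
  = 9.4301e-9 / 5.56099e-09 ≈ 1.6958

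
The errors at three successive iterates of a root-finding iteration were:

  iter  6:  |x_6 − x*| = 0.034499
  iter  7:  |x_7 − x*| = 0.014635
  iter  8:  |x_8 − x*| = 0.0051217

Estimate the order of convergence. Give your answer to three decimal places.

p ≈ ln(|x_8 − x*|/|x_7 − x*|) / ln(|x_7 − x*|/|x_6 − x*|)
  = ln(0.0051217/0.014635) / ln(0.014635/0.034499)
  = ln(0.349962) / ln(0.424215)
  = -1.049931 / -0.857515 ≈ 1.224388

1.224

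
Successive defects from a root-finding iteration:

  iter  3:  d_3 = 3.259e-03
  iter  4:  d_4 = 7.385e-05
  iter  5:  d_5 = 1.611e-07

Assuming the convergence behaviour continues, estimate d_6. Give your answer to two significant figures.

First estimate the order: p ≈ ln(d_5/d_4) / ln(d_4/d_3) = ln(1.611e-07/7.385e-05)/ln(7.385e-05/3.259e-03) = ln(0.00218145)/ln(0.0226603) ≈ 1.6180.
Then d_6 ≈ d_5·(d_5/d_4)^p = 1.611e-07·(0.00218145)^1.6180 = 1.611e-07·4.94413e-05 ≈ 7.965e-12.

8.0e-12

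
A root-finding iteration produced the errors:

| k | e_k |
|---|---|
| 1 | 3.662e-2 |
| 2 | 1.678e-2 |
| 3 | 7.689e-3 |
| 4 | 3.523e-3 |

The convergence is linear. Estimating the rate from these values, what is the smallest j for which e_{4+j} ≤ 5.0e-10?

Rate ρ ≈ e_4/e_3 = 3.523e-3/7.689e-3 = 0.4582.
After j more steps, e_{4+j} ≈ 3.523e-3·ρ^j; need ρ^j ≤ 5.0e-10/3.523e-3 = 1.41924e-07.
j ≥ ln(1.41924e-07)/ln(0.4582) = -15.7680/-0.78045 = 20.204.
So 21 more iterations are needed.

21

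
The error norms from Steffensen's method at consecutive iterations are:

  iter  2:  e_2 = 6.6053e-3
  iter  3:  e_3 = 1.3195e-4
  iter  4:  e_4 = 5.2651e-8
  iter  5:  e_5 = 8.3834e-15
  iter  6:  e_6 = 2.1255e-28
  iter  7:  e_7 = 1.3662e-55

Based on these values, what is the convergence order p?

2

Consecutive ratios: e_7/e_6 = 1.3662e-55/2.1255e-28 = 6.42766e-28, e_6/e_5 = 2.1255e-28/8.3834e-15 = 2.53537e-14.
p ≈ ln(6.42766e-28)/ln(2.53537e-14) = -62.6118/-31.3059 ≈ 2.00.
So the convergence is quadratic (order 2).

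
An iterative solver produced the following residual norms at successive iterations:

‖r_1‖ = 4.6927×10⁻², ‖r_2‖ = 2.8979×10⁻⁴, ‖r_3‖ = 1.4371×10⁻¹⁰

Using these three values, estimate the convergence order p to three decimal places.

p ≈ ln(‖r_3‖/‖r_2‖) / ln(‖r_2‖/‖r_1‖)
  = ln(1.4371×10⁻¹⁰/2.8979×10⁻⁴) / ln(2.8979×10⁻⁴/4.6927×10⁻²)
  = ln(4.95911e-07) / ln(0.00617534)
  = -14.516869 / -5.087191 ≈ 2.853612

2.854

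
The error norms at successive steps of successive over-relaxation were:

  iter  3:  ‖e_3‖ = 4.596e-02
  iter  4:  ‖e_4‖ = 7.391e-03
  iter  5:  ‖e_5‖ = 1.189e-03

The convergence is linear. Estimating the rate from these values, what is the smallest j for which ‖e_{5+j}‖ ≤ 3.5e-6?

4

Rate ρ ≈ ‖e_5‖/‖e_4‖ = 1.189e-03/7.391e-03 = 0.1609.
After j more steps, ‖e_{5+j}‖ ≈ 1.189e-03·ρ^j; need ρ^j ≤ 3.5e-6/1.189e-03 = 0.00294365.
j ≥ ln(0.00294365)/ln(0.1609) = -5.8281/-1.82697 = 3.190.
So 4 more iterations are needed.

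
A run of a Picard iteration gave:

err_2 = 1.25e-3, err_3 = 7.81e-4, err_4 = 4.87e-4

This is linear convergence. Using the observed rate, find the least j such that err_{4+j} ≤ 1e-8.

Rate ρ ≈ err_4/err_3 = 4.87e-4/7.81e-4 = 0.6236.
After j more steps, err_{4+j} ≈ 4.87e-4·ρ^j; need ρ^j ≤ 1e-8/4.87e-4 = 2.05339e-05.
j ≥ ln(2.05339e-05)/ln(0.6236) = -10.7934/-0.47225 = 22.855.
So 23 more iterations are needed.

23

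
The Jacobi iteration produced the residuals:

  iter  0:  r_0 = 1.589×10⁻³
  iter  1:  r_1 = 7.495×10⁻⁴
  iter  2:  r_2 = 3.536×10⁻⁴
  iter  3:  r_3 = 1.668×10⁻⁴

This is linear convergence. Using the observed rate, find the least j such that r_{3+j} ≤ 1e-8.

Rate ρ ≈ r_3/r_2 = 1.668×10⁻⁴/3.536×10⁻⁴ = 0.4717.
After j more steps, r_{3+j} ≈ 1.668×10⁻⁴·ρ^j; need ρ^j ≤ 1e-8/1.668×10⁻⁴ = 5.9952e-05.
j ≥ ln(5.9952e-05)/ln(0.4717) = -9.7220/-0.75141 = 12.938.
So 13 more iterations are needed.

13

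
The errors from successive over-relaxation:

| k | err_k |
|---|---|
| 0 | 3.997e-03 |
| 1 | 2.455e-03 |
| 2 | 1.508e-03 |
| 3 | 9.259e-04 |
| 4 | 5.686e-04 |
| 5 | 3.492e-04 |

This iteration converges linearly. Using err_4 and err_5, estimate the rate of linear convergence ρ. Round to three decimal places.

0.614

ρ ≈ err_5/err_4 = 3.492e-04/5.686e-04 = 0.61414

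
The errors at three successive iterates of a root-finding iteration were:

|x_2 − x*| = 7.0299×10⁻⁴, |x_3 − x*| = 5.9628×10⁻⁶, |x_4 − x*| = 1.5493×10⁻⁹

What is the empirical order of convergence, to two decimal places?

p ≈ ln(|x_4 − x*|/|x_3 − x*|) / ln(|x_3 − x*|/|x_2 − x*|)
  = ln(1.5493×10⁻⁹/5.9628×10⁻⁶) / ln(5.9628×10⁻⁶/7.0299×10⁻⁴)
  = ln(0.000259828) / ln(0.00848206)
  = -8.25549 / -4.76980 ≈ 1.73078

1.73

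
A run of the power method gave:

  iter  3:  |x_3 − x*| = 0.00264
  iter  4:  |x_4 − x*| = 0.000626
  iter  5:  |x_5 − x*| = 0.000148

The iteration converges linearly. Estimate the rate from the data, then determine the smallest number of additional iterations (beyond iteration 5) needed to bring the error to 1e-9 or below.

9

Rate ρ ≈ |x_5 − x*|/|x_4 − x*| = 0.000148/0.000626 = 0.2364.
After j more steps, |x_{5+j} − x*| ≈ 0.000148·ρ^j; need ρ^j ≤ 1e-9/0.000148 = 6.75676e-06.
j ≥ ln(6.75676e-06)/ln(0.2364) = -11.9050/-1.44223 = 8.255.
So 9 more iterations are needed.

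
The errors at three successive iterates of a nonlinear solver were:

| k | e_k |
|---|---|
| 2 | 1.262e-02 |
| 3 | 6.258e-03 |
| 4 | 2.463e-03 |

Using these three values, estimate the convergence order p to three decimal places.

p ≈ ln(e_4/e_3) / ln(e_3/e_2)
  = ln(2.463e-03/6.258e-03) / ln(6.258e-03/1.262e-02)
  = ln(0.393576) / ln(0.49588)
  = -0.932481 / -0.701421 ≈ 1.329417

1.329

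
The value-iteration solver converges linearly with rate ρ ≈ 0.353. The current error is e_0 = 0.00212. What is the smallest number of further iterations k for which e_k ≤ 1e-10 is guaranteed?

After k steps, e_k ≈ 0.00212·0.353^k.
Need 0.353^k ≤ 1e-10/0.00212 = 4.71698e-08.
k ≥ ln(4.71698e-08)/ln(0.353) = -16.8695/-1.04129 = 16.201.
Smallest integer k = 17.

17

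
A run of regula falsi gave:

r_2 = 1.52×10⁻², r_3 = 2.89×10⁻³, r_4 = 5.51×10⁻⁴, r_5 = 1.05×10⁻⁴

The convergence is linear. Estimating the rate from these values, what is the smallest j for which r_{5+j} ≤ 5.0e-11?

9

Rate ρ ≈ r_5/r_4 = 1.05×10⁻⁴/5.51×10⁻⁴ = 0.1906.
After j more steps, r_{5+j} ≈ 1.05×10⁻⁴·ρ^j; need ρ^j ≤ 5.0e-11/1.05×10⁻⁴ = 4.7619e-07.
j ≥ ln(4.7619e-07)/ln(0.1906) = -14.5574/-1.65758 = 8.782.
So 9 more iterations are needed.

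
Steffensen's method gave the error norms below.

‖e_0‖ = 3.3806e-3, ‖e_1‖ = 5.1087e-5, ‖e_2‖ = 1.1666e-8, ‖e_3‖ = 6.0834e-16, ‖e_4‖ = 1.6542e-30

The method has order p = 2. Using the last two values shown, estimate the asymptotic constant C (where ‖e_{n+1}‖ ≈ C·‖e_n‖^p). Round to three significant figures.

C ≈ ‖e_4‖ / ‖e_3‖^2
  = 1.6542e-30 / (6.0834e-16)^2
  = 1.6542e-30 / 3.70078e-31 ≈ 4.4699

4.47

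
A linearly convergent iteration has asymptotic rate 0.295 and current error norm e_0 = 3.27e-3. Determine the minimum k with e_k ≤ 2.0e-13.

After k steps, e_k ≈ 3.27e-3·0.295^k.
Need 0.295^k ≤ 2.0e-13/3.27e-3 = 6.11621e-11.
k ≥ ln(6.11621e-11)/ln(0.295) = -23.5175/-1.22078 = 19.264.
Smallest integer k = 20.

20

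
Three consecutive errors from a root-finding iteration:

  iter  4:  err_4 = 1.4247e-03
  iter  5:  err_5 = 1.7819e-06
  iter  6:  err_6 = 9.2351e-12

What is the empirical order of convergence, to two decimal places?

p ≈ ln(err_6/err_5) / ln(err_5/err_4)
  = ln(9.2351e-12/1.7819e-06) / ln(1.7819e-06/1.4247e-03)
  = ln(5.18273e-06) / ln(0.00125072)
  = -12.17018 / -6.68404 ≈ 1.82078

1.82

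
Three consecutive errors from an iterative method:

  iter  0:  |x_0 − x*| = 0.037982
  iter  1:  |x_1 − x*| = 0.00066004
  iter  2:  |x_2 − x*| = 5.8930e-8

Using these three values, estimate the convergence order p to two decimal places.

2.30

p ≈ ln(|x_2 − x*|/|x_1 − x*|) / ln(|x_1 − x*|/|x_0 − x*|)
  = ln(5.8930e-8/0.00066004) / ln(0.00066004/0.037982)
  = ln(8.92825e-05) / ln(0.0173777)
  = -9.32371 / -4.05257 ≈ 2.30069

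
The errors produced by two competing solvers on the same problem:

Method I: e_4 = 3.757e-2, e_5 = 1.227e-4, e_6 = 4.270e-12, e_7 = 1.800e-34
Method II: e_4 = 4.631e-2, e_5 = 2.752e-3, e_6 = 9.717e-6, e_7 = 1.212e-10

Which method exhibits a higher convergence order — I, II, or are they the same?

I

Method I: p ≈ ln(1.800e-34/4.270e-12)/ln(4.270e-12/1.227e-4) ≈ 3.00.
Method II: p ≈ ln(1.212e-10/9.717e-6)/ln(9.717e-6/2.752e-3) ≈ 2.00.
Method I has the higher order (≈3.0 vs ≈2.0).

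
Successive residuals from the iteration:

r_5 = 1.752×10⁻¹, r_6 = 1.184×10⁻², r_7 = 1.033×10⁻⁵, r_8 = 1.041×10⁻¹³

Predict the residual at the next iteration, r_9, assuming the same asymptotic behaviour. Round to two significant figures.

First estimate the order: p ≈ ln(r_8/r_7) / ln(r_7/r_6) = ln(1.041×10⁻¹³/1.033×10⁻⁵)/ln(1.033×10⁻⁵/1.184×10⁻²) = ln(1.00774e-08)/ln(0.000872466) ≈ 2.6139.
Then r_9 ≈ r_8·(r_8/r_7)^p = 1.041×10⁻¹³·(1.00774e-08)^2.6139 = 1.041×10⁻¹³·1.25185e-21 ≈ 1.303e-34.

1.3e-34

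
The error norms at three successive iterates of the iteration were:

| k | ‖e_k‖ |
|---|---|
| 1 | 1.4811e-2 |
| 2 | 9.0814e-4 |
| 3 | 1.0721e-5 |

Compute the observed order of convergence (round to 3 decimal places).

p ≈ ln(‖e_3‖/‖e_2‖) / ln(‖e_2‖/‖e_1‖)
  = ln(1.0721e-5/9.0814e-4) / ln(9.0814e-4/1.4811e-2)
  = ln(0.0118054) / ln(0.0613152)
  = -4.439198 / -2.791728 ≈ 1.590126

1.590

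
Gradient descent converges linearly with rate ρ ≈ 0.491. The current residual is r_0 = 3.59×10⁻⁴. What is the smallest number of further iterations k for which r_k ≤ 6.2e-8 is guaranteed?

After k steps, r_k ≈ 3.59×10⁻⁴·0.491^k.
Need 0.491^k ≤ 6.2e-8/3.59×10⁻⁴ = 0.000172702.
k ≥ ln(0.000172702)/ln(0.491) = -8.6639/-0.71131 = 12.180.
Smallest integer k = 13.

13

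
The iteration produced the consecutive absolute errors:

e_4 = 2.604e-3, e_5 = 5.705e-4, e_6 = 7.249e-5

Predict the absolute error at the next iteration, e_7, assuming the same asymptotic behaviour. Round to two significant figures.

First estimate the order: p ≈ ln(e_6/e_5) / ln(e_5/e_4) = ln(7.249e-5/5.705e-4)/ln(5.705e-4/2.604e-3) = ln(0.127064)/ln(0.219086) ≈ 1.3588.
Then e_7 ≈ e_6·(e_6/e_5)^p = 7.249e-5·(0.127064)^1.3588 = 7.249e-5·0.0606102 ≈ 4.394e-06.

4.4e-6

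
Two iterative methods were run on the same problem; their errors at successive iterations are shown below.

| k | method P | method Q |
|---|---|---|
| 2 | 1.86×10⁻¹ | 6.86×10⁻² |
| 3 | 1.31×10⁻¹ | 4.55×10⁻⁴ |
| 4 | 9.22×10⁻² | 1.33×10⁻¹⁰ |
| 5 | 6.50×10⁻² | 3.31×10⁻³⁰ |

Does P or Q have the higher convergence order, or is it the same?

Method P: p ≈ ln(6.50×10⁻²/9.22×10⁻²)/ln(9.22×10⁻²/1.31×10⁻¹) ≈ 1.00.
Method Q: p ≈ ln(3.31×10⁻³⁰/1.33×10⁻¹⁰)/ln(1.33×10⁻¹⁰/4.55×10⁻⁴) ≈ 3.00.
Method Q has the higher order (≈3.0 vs ≈1.0).

Q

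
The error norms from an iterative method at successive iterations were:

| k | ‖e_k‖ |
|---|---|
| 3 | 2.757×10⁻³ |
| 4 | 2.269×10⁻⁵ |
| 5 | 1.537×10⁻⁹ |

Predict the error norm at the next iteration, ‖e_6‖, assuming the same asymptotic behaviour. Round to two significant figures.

First estimate the order: p ≈ ln(‖e_5‖/‖e_4‖) / ln(‖e_4‖/‖e_3‖) = ln(1.537×10⁻⁹/2.269×10⁻⁵)/ln(2.269×10⁻⁵/2.757×10⁻³) = ln(6.77391e-05)/ln(0.00822996) ≈ 2.0000.
Then ‖e_6‖ ≈ ‖e_5‖·(‖e_5‖/‖e_4‖)^p = 1.537×10⁻⁹·(6.77391e-05)^2.0000 = 1.537×10⁻⁹·4.58859e-09 ≈ 7.053e-18.

7.1e-18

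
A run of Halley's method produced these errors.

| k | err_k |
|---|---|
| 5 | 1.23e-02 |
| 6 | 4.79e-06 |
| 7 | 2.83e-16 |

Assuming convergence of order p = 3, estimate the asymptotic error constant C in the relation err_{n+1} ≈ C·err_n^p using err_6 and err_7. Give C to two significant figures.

2.6

C ≈ err_7 / err_6^3
  = 2.83e-16 / (4.79e-06)^3
  = 2.83e-16 / 1.09902e-16 ≈ 2.575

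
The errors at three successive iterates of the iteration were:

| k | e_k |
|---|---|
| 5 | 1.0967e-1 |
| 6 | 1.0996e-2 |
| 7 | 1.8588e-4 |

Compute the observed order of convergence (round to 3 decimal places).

p ≈ ln(e_7/e_6) / ln(e_6/e_5)
  = ln(1.8588e-4/1.0996e-2) / ln(1.0996e-2/1.0967e-1)
  = ln(0.0169043) / ln(0.100264)
  = -4.080187 / -2.299949 ≈ 1.774034

1.774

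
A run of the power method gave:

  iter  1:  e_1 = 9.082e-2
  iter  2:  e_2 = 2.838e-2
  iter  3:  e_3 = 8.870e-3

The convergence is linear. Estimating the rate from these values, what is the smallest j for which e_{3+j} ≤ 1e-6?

8

Rate ρ ≈ e_3/e_2 = 8.870e-3/2.838e-2 = 0.3125.
After j more steps, e_{3+j} ≈ 8.870e-3·ρ^j; need ρ^j ≤ 1e-6/8.870e-3 = 0.00011274.
j ≥ ln(0.00011274)/ln(0.3125) = -9.0904/-1.16315 = 7.815.
So 8 more iterations are needed.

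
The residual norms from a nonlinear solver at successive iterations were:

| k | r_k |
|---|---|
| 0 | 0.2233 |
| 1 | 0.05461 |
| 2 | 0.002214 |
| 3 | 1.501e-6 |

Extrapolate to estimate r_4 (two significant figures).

9.2e-14

First estimate the order: p ≈ ln(r_3/r_2) / ln(r_2/r_1) = ln(1.501e-6/0.002214)/ln(0.002214/0.05461) = ln(0.000677958)/ln(0.040542) ≈ 2.2763.
Then r_4 ≈ r_3·(r_3/r_2)^p = 1.501e-6·(0.000677958)^2.2763 = 1.501e-6·6.12163e-08 ≈ 9.189e-14.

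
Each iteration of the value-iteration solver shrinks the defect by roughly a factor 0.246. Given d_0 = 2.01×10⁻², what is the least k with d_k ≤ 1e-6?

After k steps, d_k ≈ 2.01×10⁻²·0.246^k.
Need 0.246^k ≤ 1e-6/2.01×10⁻² = 4.97512e-05.
k ≥ ln(4.97512e-05)/ln(0.246) = -9.9085/-1.40242 = 7.065.
Smallest integer k = 8.

8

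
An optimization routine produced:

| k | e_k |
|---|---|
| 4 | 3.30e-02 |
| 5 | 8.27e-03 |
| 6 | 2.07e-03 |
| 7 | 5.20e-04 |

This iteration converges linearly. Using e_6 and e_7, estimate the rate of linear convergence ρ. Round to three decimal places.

ρ ≈ e_7/e_6 = 5.20e-04/2.07e-03 = 0.25121

0.251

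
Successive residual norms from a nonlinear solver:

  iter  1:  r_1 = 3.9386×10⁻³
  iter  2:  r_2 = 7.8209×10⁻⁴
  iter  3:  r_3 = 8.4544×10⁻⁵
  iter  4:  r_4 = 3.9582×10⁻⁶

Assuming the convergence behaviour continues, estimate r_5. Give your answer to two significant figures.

First estimate the order: p ≈ ln(r_4/r_3) / ln(r_3/r_2) = ln(3.9582×10⁻⁶/8.4544×10⁻⁵)/ln(8.4544×10⁻⁵/7.8209×10⁻⁴) = ln(0.0468182)/ln(0.1081) ≈ 1.3761.
Then r_5 ≈ r_4·(r_4/r_3)^p = 3.9582×10⁻⁶·(0.0468182)^1.3761 = 3.9582×10⁻⁶·0.0148033 ≈ 5.859e-08.

5.9e-8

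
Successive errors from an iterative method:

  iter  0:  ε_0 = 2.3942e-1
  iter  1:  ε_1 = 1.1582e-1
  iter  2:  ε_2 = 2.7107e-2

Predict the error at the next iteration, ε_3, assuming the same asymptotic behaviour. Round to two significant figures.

1.5e-3

First estimate the order: p ≈ ln(ε_2/ε_1) / ln(ε_1/ε_0) = ln(2.7107e-2/1.1582e-1)/ln(1.1582e-1/2.3942e-1) = ln(0.234044)/ln(0.483752) ≈ 1.9998.
Then ε_3 ≈ ε_2·(ε_2/ε_1)^p = 2.7107e-2·(0.234044)^1.9998 = 2.7107e-2·0.0547925 ≈ 0.001485.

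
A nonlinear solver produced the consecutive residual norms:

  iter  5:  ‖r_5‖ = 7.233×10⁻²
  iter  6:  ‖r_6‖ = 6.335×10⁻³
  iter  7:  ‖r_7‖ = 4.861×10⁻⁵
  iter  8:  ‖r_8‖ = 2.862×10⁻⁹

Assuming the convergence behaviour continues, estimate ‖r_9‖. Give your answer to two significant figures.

9.9e-18

First estimate the order: p ≈ ln(‖r_8‖/‖r_7‖) / ln(‖r_7‖/‖r_6‖) = ln(2.862×10⁻⁹/4.861×10⁻⁵)/ln(4.861×10⁻⁵/6.335×10⁻³) = ln(5.88768e-05)/ln(0.00767324) ≈ 2.0000.
Then ‖r_9‖ ≈ ‖r_8‖·(‖r_8‖/‖r_7‖)^p = 2.862×10⁻⁹·(5.88768e-05)^2.0000 = 2.862×10⁻⁹·3.46648e-09 ≈ 9.921e-18.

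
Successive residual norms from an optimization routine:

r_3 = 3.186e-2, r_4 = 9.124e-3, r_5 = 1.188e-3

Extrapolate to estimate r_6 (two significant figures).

First estimate the order: p ≈ ln(r_5/r_4) / ln(r_4/r_3) = ln(1.188e-3/9.124e-3)/ln(9.124e-3/3.186e-2) = ln(0.130206)/ln(0.286378) ≈ 1.6303.
Then r_6 ≈ r_5·(r_5/r_4)^p = 1.188e-3·(0.130206)^1.6303 = 1.188e-3·0.0360233 ≈ 4.28e-05.

4.3e-5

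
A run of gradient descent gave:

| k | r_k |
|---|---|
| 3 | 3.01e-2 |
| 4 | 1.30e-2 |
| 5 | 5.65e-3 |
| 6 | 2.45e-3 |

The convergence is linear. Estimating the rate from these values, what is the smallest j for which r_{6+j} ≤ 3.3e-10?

19

Rate ρ ≈ r_6/r_5 = 2.45e-3/5.65e-3 = 0.4336.
After j more steps, r_{6+j} ≈ 2.45e-3·ρ^j; need ρ^j ≤ 3.3e-10/2.45e-3 = 1.34694e-07.
j ≥ ln(1.34694e-07)/ln(0.4336) = -15.8203/-0.83563 = 18.932.
So 19 more iterations are needed.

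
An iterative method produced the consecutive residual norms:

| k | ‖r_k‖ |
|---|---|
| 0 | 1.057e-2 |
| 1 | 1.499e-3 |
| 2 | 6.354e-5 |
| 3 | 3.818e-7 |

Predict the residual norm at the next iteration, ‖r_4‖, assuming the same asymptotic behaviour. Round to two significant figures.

9.7e-11

First estimate the order: p ≈ ln(‖r_3‖/‖r_2‖) / ln(‖r_2‖/‖r_1‖) = ln(3.818e-7/6.354e-5)/ln(6.354e-5/1.499e-3) = ln(0.00600881)/ln(0.0423883) ≈ 1.6181.
Then ‖r_4‖ ≈ ‖r_3‖·(‖r_3‖/‖r_2‖)^p = 3.818e-7·(0.00600881)^1.6181 = 3.818e-7·0.0002546 ≈ 9.721e-11.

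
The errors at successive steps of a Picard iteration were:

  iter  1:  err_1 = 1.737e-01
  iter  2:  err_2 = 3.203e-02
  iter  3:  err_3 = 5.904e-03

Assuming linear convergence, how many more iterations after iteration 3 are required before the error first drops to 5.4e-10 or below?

Rate ρ ≈ err_3/err_2 = 5.904e-03/3.203e-02 = 0.1843.
After j more steps, err_{3+j} ≈ 5.904e-03·ρ^j; need ρ^j ≤ 5.4e-10/5.904e-03 = 9.14634e-08.
j ≥ ln(9.14634e-08)/ln(0.1843) = -16.2073/-1.69119 = 9.583.
So 10 more iterations are needed.

10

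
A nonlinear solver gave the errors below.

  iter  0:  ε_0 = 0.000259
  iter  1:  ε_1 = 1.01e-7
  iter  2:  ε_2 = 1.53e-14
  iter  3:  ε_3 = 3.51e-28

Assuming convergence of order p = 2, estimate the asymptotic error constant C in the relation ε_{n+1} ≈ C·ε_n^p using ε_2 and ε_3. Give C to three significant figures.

1.50

C ≈ ε_3 / ε_2^2
  = 3.51e-28 / (1.53e-14)^2
  = 3.51e-28 / 2.3409e-28 ≈ 1.4994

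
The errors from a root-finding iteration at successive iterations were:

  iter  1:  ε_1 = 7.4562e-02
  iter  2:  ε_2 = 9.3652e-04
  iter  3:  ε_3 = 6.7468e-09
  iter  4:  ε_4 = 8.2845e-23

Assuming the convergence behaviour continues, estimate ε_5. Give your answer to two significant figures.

First estimate the order: p ≈ ln(ε_4/ε_3) / ln(ε_3/ε_2) = ln(8.2845e-23/6.7468e-09)/ln(6.7468e-09/9.3652e-04) = ln(1.22792e-14)/ln(7.20412e-06) ≈ 2.7051.
Then ε_5 ≈ ε_4·(ε_4/ε_3)^p = 8.2845e-23·(1.22792e-14)^2.7051 = 8.2845e-23·2.34322e-38 ≈ 1.941e-60.

1.9e-60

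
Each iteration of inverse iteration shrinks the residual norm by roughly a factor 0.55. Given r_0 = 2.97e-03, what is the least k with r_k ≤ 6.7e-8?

After k steps, r_k ≈ 2.97e-03·0.55^k.
Need 0.55^k ≤ 6.7e-8/2.97e-03 = 2.25589e-05.
k ≥ ln(2.25589e-05)/ln(0.55) = -10.6994/-0.59784 = 17.897.
Smallest integer k = 18.

18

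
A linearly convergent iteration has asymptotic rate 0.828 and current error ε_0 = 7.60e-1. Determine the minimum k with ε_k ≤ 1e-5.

60

After k steps, ε_k ≈ 7.60e-1·0.828^k.
Need 0.828^k ≤ 1e-5/7.60e-1 = 1.31579e-05.
k ≥ ln(1.31579e-05)/ln(0.828) = -11.2385/-0.18874 = 59.545.
Smallest integer k = 60.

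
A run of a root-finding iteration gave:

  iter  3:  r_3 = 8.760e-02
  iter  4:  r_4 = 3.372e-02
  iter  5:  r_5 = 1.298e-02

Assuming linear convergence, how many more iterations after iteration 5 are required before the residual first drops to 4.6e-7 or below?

Rate ρ ≈ r_5/r_4 = 1.298e-02/3.372e-02 = 0.3849.
After j more steps, r_{5+j} ≈ 1.298e-02·ρ^j; need ρ^j ≤ 4.6e-7/1.298e-02 = 3.54391e-05.
j ≥ ln(3.54391e-05)/ln(0.3849) = -10.2477/-0.95477 = 10.733.
So 11 more iterations are needed.

11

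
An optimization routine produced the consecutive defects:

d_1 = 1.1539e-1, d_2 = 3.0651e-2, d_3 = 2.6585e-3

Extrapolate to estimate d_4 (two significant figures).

2.9e-5

First estimate the order: p ≈ ln(d_3/d_2) / ln(d_2/d_1) = ln(2.6585e-3/3.0651e-2)/ln(3.0651e-2/1.1539e-1) = ln(0.0867345)/ln(0.26563) ≈ 1.8443.
Then d_4 ≈ d_3·(d_3/d_2)^p = 2.6585e-3·(0.0867345)^1.8443 = 2.6585e-3·0.011008 ≈ 2.926e-05.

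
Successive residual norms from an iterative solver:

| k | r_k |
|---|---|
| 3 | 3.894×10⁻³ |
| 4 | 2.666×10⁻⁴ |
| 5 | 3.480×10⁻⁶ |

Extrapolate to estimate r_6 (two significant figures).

First estimate the order: p ≈ ln(r_5/r_4) / ln(r_4/r_3) = ln(3.480×10⁻⁶/2.666×10⁻⁴)/ln(2.666×10⁻⁴/3.894×10⁻³) = ln(0.0130533)/ln(0.0684643) ≈ 1.6181.
Then r_6 ≈ r_5·(r_5/r_4)^p = 3.480×10⁻⁶·(0.0130533)^1.6181 = 3.480×10⁻⁶·0.000893402 ≈ 3.109e-09.

3.1e-9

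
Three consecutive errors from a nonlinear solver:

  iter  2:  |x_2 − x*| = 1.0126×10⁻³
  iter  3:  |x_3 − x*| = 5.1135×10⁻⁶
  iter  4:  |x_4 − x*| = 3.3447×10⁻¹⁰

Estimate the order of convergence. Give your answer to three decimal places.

p ≈ ln(|x_4 − x*|/|x_3 − x*|) / ln(|x_3 − x*|/|x_2 − x*|)
  = ln(3.3447×10⁻¹⁰/5.1135×10⁻⁶) / ln(5.1135×10⁻⁶/1.0126×10⁻³)
  = ln(6.54092e-05) / ln(0.00504987)
  = -9.634848 / -5.288393 ≈ 1.821886

1.822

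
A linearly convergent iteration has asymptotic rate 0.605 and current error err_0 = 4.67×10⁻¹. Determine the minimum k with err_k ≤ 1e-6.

26

After k steps, err_k ≈ 4.67×10⁻¹·0.605^k.
Need 0.605^k ≤ 1e-6/4.67×10⁻¹ = 2.14133e-06.
k ≥ ln(2.14133e-06)/ln(0.605) = -13.0541/-0.50253 = 25.977.
Smallest integer k = 26.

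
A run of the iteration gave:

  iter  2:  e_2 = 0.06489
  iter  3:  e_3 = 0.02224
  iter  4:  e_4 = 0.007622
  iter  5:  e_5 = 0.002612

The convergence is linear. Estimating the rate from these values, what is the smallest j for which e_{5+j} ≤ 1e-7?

10

Rate ρ ≈ e_5/e_4 = 0.002612/0.007622 = 0.3427.
After j more steps, e_{5+j} ≈ 0.002612·ρ^j; need ρ^j ≤ 1e-7/0.002612 = 3.82848e-05.
j ≥ ln(3.82848e-05)/ln(0.3427) = -10.1705/-1.07090 = 9.497.
So 10 more iterations are needed.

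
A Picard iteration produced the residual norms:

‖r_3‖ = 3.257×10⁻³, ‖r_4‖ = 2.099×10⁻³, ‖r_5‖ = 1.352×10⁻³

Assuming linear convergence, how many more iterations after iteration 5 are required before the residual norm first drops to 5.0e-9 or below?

Rate ρ ≈ ‖r_5‖/‖r_4‖ = 1.352×10⁻³/2.099×10⁻³ = 0.6441.
After j more steps, ‖r_{5+j}‖ ≈ 1.352×10⁻³·ρ^j; need ρ^j ≤ 5.0e-9/1.352×10⁻³ = 3.69822e-06.
j ≥ ln(3.69822e-06)/ln(0.6441) = -12.5077/-0.43990 = 28.433.
So 29 more iterations are needed.

29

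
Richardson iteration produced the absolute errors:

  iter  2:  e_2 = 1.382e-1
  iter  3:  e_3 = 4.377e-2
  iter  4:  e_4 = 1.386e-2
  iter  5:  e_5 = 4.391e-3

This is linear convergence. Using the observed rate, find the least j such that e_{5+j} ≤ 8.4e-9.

12

Rate ρ ≈ e_5/e_4 = 4.391e-3/1.386e-2 = 0.3168.
After j more steps, e_{5+j} ≈ 4.391e-3·ρ^j; need ρ^j ≤ 8.4e-9/4.391e-3 = 1.913e-06.
j ≥ ln(1.913e-06)/ln(0.3168) = -13.1668/-1.14948 = 11.455.
So 12 more iterations are needed.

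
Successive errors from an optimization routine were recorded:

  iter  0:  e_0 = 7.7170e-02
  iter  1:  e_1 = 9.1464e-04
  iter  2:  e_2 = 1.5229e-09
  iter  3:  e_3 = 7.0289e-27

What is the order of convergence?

Consecutive ratios: e_3/e_2 = 7.0289e-27/1.5229e-09 = 4.61547e-18, e_2/e_1 = 1.5229e-09/9.1464e-04 = 1.66503e-06.
p ≈ ln(4.61547e-18)/ln(1.66503e-06) = -39.9171/-13.3057 ≈ 3.00.
So the convergence is cubic (order 3).

3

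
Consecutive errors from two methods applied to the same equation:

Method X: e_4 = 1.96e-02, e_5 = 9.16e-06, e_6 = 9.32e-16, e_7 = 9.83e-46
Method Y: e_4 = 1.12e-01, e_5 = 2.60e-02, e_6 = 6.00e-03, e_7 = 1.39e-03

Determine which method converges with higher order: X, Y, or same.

Method X: p ≈ ln(9.83e-46/9.32e-16)/ln(9.32e-16/9.16e-06) ≈ 3.00.
Method Y: p ≈ ln(1.39e-03/6.00e-03)/ln(6.00e-03/2.60e-02) ≈ 1.00.
Method X has the higher order (≈3.0 vs ≈1.0).

X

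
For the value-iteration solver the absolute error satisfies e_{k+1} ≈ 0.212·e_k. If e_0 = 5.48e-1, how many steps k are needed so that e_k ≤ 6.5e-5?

After k steps, e_k ≈ 5.48e-1·0.212^k.
Need 0.212^k ≤ 6.5e-5/5.48e-1 = 0.000118613.
k ≥ ln(0.000118613)/ln(0.212) = -9.0396/-1.55117 = 5.828.
Smallest integer k = 6.

6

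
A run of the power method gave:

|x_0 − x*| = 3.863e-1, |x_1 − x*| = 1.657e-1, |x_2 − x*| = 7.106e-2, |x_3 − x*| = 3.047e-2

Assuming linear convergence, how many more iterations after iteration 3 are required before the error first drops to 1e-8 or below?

18

Rate ρ ≈ |x_3 − x*|/|x_2 − x*| = 3.047e-2/7.106e-2 = 0.4288.
After j more steps, |x_{3+j} − x*| ≈ 3.047e-2·ρ^j; need ρ^j ≤ 1e-8/3.047e-2 = 3.28192e-07.
j ≥ ln(3.28192e-07)/ln(0.4288) = -14.9297/-0.84676 = 17.632.
So 18 more iterations are needed.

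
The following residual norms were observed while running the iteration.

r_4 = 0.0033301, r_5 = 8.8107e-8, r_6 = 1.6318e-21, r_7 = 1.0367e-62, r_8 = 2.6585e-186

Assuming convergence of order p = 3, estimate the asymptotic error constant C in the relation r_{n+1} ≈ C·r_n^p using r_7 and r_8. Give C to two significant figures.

C ≈ r_8 / r_7^3
  = 2.6585e-186 / (1.0367e-62)^3
  = 2.6585e-186 / 1.11419e-186 ≈ 2.386

2.4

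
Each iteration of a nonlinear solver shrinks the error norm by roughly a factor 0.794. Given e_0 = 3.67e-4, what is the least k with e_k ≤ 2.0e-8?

After k steps, e_k ≈ 3.67e-4·0.794^k.
Need 0.794^k ≤ 2.0e-8/3.67e-4 = 5.44959e-05.
k ≥ ln(5.44959e-05)/ln(0.794) = -9.8174/-0.23067 = 42.560.
Smallest integer k = 43.

43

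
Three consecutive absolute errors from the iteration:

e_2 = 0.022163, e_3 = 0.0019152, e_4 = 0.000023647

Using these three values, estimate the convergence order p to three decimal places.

1.795

p ≈ ln(e_4/e_3) / ln(e_3/e_2)
  = ln(0.000023647/0.0019152) / ln(0.0019152/0.022163)
  = ln(0.012347) / ln(0.0864143)
  = -4.394342 / -2.448602 ≈ 1.794633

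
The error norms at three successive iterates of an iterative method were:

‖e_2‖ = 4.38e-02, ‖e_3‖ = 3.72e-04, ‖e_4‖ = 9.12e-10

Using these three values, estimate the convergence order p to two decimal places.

2.71

p ≈ ln(‖e_4‖/‖e_3‖) / ln(‖e_3‖/‖e_2‖)
  = ln(9.12e-10/3.72e-04) / ln(3.72e-04/4.38e-02)
  = ln(2.45161e-06) / ln(0.00849315)
  = -12.91877 / -4.76850 ≈ 2.70919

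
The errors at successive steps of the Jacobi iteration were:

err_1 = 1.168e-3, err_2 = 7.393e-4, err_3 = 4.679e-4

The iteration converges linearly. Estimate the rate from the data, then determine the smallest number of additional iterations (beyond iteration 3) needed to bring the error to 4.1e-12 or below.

41

Rate ρ ≈ err_3/err_2 = 4.679e-4/7.393e-4 = 0.6329.
After j more steps, err_{3+j} ≈ 4.679e-4·ρ^j; need ρ^j ≤ 4.1e-12/4.679e-4 = 8.76256e-09.
j ≥ ln(8.76256e-09)/ln(0.6329) = -18.5528/-0.45744 = 40.558.
So 41 more iterations are needed.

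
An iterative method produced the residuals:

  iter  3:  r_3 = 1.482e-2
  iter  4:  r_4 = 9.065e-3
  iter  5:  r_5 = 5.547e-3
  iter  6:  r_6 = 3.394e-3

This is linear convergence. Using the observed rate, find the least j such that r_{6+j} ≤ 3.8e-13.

Rate ρ ≈ r_6/r_5 = 3.394e-3/5.547e-3 = 0.6119.
After j more steps, r_{6+j} ≈ 3.394e-3·ρ^j; need ρ^j ≤ 3.8e-13/3.394e-3 = 1.11962e-10.
j ≥ ln(1.11962e-10)/ln(0.6119) = -22.9129/-0.49119 = 46.648.
So 47 more iterations are needed.

47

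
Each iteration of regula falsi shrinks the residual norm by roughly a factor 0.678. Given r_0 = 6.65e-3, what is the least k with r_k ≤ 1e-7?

29

After k steps, r_k ≈ 6.65e-3·0.678^k.
Need 0.678^k ≤ 1e-7/6.65e-3 = 1.50376e-05.
k ≥ ln(1.50376e-05)/ln(0.678) = -11.1050/-0.38861 = 28.576.
Smallest integer k = 29.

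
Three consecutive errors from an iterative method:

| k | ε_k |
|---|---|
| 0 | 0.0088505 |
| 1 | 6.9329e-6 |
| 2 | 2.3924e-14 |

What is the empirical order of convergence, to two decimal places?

p ≈ ln(ε_2/ε_1) / ln(ε_1/ε_0)
  = ln(2.3924e-14/6.9329e-6) / ln(6.9329e-6/0.0088505)
  = ln(3.45079e-09) / ln(0.000783334)
  = -19.48466 / -7.15195 ≈ 2.72438

2.72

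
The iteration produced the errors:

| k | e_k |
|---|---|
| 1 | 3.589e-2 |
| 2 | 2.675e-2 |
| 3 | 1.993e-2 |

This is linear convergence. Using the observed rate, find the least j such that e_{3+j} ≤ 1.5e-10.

Rate ρ ≈ e_3/e_2 = 1.993e-2/2.675e-2 = 0.7450.
After j more steps, e_{3+j} ≈ 1.993e-2·ρ^j; need ρ^j ≤ 1.5e-10/1.993e-2 = 7.52634e-09.
j ≥ ln(7.52634e-09)/ln(0.7450) = -18.7049/-0.29437 = 63.542.
So 64 more iterations are needed.

64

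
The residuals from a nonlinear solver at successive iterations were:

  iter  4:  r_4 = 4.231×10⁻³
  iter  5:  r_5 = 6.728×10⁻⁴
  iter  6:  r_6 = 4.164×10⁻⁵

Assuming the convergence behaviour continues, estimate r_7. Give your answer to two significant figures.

6.2e-7

First estimate the order: p ≈ ln(r_6/r_5) / ln(r_5/r_4) = ln(4.164×10⁻⁵/6.728×10⁻⁴)/ln(6.728×10⁻⁴/4.231×10⁻³) = ln(0.0618906)/ln(0.159017) ≈ 1.5132.
Then r_7 ≈ r_6·(r_6/r_5)^p = 4.164×10⁻⁵·(0.0618906)^1.5132 = 4.164×10⁻⁵·0.0148418 ≈ 6.18e-07.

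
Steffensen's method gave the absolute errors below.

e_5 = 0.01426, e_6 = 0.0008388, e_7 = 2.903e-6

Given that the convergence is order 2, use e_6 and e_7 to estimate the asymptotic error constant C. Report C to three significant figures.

4.13

C ≈ e_7 / e_6^2
  = 2.903e-6 / (0.0008388)^2
  = 2.903e-6 / 7.03585e-07 ≈ 4.126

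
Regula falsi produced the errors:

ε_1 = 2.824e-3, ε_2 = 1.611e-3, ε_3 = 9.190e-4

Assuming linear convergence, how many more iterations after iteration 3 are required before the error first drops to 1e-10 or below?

29

Rate ρ ≈ ε_3/ε_2 = 9.190e-4/1.611e-3 = 0.5705.
After j more steps, ε_{3+j} ≈ 9.190e-4·ρ^j; need ρ^j ≤ 1e-10/9.190e-4 = 1.08814e-07.
j ≥ ln(1.08814e-07)/ln(0.5705) = -16.0336/-0.56124 = 28.568.
So 29 more iterations are needed.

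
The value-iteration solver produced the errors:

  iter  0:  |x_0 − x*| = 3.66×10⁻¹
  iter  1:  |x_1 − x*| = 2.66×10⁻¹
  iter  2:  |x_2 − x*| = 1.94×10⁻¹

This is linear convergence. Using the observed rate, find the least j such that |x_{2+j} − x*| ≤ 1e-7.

46

Rate ρ ≈ |x_2 − x*|/|x_1 − x*| = 1.94×10⁻¹/2.66×10⁻¹ = 0.7293.
After j more steps, |x_{2+j} − x*| ≈ 1.94×10⁻¹·ρ^j; need ρ^j ≤ 1e-7/1.94×10⁻¹ = 5.15464e-07.
j ≥ ln(5.15464e-07)/ln(0.7293) = -14.4782/-0.31567 = 45.865.
So 46 more iterations are needed.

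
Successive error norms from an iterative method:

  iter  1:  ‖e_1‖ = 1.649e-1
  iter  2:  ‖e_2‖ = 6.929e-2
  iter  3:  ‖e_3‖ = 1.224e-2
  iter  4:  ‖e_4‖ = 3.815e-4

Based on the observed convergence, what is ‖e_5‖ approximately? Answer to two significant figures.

First estimate the order: p ≈ ln(‖e_4‖/‖e_3‖) / ln(‖e_3‖/‖e_2‖) = ln(3.815e-4/1.224e-2)/ln(1.224e-2/6.929e-2) = ln(0.0311683)/ln(0.176649) ≈ 2.0007.
Then ‖e_5‖ ≈ ‖e_4‖·(‖e_4‖/‖e_3‖)^p = 3.815e-4·(0.0311683)^2.0007 = 3.815e-4·0.000969107 ≈ 3.697e-07.

3.7e-7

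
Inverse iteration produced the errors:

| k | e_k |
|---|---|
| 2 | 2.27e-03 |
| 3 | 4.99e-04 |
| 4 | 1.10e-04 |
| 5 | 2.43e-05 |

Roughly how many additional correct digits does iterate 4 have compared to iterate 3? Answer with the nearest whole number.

Digits gained ≈ log₁₀(e_3/e_4) = log₁₀(4.99e-04/1.10e-04) = log₁₀(4.53636) ≈ 0.657.

1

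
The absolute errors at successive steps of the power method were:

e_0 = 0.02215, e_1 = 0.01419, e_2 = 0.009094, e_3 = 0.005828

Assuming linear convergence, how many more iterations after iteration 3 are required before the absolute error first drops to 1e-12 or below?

Rate ρ ≈ e_3/e_2 = 0.005828/0.009094 = 0.6409.
After j more steps, e_{3+j} ≈ 0.005828·ρ^j; need ρ^j ≤ 1e-12/0.005828 = 1.71585e-10.
j ≥ ln(1.71585e-10)/ln(0.6409) = -22.4859/-0.44488 = 50.544.
So 51 more iterations are needed.

51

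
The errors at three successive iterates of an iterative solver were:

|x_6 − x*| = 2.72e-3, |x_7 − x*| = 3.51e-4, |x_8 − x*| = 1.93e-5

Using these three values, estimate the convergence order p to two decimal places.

p ≈ ln(|x_8 − x*|/|x_7 − x*|) / ln(|x_7 − x*|/|x_6 − x*|)
  = ln(1.93e-5/3.51e-4) / ln(3.51e-4/2.72e-3)
  = ln(0.0549858) / ln(0.129044)
  = -2.90068 / -2.04760 ≈ 1.41662

1.42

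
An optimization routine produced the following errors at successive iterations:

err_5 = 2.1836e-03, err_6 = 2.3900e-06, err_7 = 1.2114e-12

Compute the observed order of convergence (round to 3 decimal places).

p ≈ ln(err_7/err_6) / ln(err_6/err_5)
  = ln(1.2114e-12/2.3900e-06) / ln(2.3900e-06/2.1836e-03)
  = ln(5.06862e-07) / ln(0.00109452)
  = -14.495027 / -6.817439 ≈ 2.126169

2.126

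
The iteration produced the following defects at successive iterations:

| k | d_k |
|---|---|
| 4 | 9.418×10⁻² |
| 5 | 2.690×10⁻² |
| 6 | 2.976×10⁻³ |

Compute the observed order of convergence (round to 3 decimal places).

1.757

p ≈ ln(d_6/d_5) / ln(d_5/d_4)
  = ln(2.976×10⁻³/2.690×10⁻²) / ln(2.690×10⁻²/9.418×10⁻²)
  = ln(0.110632) / ln(0.285623)
  = -2.201546 / -1.253083 ≈ 1.756904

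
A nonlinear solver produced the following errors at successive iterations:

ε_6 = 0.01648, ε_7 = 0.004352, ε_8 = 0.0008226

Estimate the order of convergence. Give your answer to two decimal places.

1.25

p ≈ ln(ε_8/ε_7) / ln(ε_7/ε_6)
  = ln(0.0008226/0.004352) / ln(0.004352/0.01648)
  = ln(0.189017) / ln(0.264078)
  = -1.66592 / -1.33151 ≈ 1.25115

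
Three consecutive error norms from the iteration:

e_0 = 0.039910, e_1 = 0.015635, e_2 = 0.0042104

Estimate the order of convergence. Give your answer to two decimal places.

1.40

p ≈ ln(e_2/e_1) / ln(e_1/e_0)
  = ln(0.0042104/0.015635) / ln(0.015635/0.039910)
  = ln(0.269293) / ln(0.391756)
  = -1.31196 / -0.93712 ≈ 1.39999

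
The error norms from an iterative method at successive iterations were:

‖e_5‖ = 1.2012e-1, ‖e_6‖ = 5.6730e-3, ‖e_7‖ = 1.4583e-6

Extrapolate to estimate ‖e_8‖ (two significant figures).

First estimate the order: p ≈ ln(‖e_7‖/‖e_6‖) / ln(‖e_6‖/‖e_5‖) = ln(1.4583e-6/5.6730e-3)/ln(5.6730e-3/1.2012e-1) = ln(0.00025706)/ln(0.0472278) ≈ 2.7078.
Then ‖e_8‖ ≈ ‖e_7‖·(‖e_7‖/‖e_6‖)^p = 1.4583e-6·(0.00025706)^2.7078 = 1.4583e-6·1.90148e-10 ≈ 2.773e-16.

2.8e-16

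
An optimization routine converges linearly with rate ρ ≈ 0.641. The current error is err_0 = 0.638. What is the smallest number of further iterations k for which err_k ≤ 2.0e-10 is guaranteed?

After k steps, err_k ≈ 0.638·0.641^k.
Need 0.641^k ≤ 2.0e-10/0.638 = 3.1348e-10.
k ≥ ln(3.1348e-10)/ln(0.641) = -21.8833/-0.44473 = 49.206.
Smallest integer k = 50.

50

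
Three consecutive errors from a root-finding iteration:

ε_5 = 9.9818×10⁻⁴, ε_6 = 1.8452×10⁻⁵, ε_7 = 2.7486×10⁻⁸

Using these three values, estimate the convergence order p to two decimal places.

1.63

p ≈ ln(ε_7/ε_6) / ln(ε_6/ε_5)
  = ln(2.7486×10⁻⁸/1.8452×10⁻⁵) / ln(1.8452×10⁻⁵/9.9818×10⁻⁴)
  = ln(0.00148959) / ln(0.0184856)
  = -6.50925 / -3.99076 ≈ 1.63108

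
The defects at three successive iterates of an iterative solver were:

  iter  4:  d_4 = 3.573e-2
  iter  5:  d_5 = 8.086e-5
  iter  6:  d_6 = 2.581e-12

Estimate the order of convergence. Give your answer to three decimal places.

2.834

p ≈ ln(d_6/d_5) / ln(d_5/d_4)
  = ln(2.581e-12/8.086e-5) / ln(8.086e-5/3.573e-2)
  = ln(3.19194e-08) / ln(0.00226308)
  = -17.260052 / -6.091029 ≈ 2.833684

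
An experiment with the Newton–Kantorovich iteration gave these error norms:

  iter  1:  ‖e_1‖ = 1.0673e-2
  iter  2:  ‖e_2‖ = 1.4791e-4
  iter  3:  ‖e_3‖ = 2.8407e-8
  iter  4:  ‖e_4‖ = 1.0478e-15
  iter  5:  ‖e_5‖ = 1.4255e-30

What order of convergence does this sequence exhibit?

Consecutive ratios: ‖e_5‖/‖e_4‖ = 1.4255e-30/1.0478e-15 = 1.36047e-15, ‖e_4‖/‖e_3‖ = 1.0478e-15/2.8407e-8 = 3.68853e-08.
p ≈ ln(1.36047e-15)/ln(3.68853e-08) = -34.2309/-17.1155 ≈ 2.00.
So the convergence is quadratic (order 2).

2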